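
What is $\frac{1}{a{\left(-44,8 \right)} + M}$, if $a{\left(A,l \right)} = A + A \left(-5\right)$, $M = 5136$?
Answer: $\frac{1}{5312} \approx 0.00018825$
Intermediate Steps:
$a{\left(A,l \right)} = - 4 A$ ($a{\left(A,l \right)} = A - 5 A = - 4 A$)
$\frac{1}{a{\left(-44,8 \right)} + M} = \frac{1}{\left(-4\right) \left(-44\right) + 5136} = \frac{1}{176 + 5136} = \frac{1}{5312}$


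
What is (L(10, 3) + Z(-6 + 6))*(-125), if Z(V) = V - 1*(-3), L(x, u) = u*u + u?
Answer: -1875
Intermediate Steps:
L(x, u) = u + u**2 (L(x, u) = u**2 + u = u + u**2)
Z(V) = 3 + V (Z(V) = V + 3 = 3 + V)
(L(10, 3) + Z(-6 + 6))*(-125) = (3*(1 + 3) + (3 + (-6 + 6)))*(-125) = (3*4 + (3 + 0))*(-125) = (12 + 3)*(-125) = 15*(-125) = -1875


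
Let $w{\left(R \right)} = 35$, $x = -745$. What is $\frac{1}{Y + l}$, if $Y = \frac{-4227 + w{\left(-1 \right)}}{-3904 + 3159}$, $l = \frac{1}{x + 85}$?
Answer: $\frac{19668}{110639} \approx 0.17777$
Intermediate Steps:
$l = - \frac{1}{660}$ ($l = \frac{1}{-745 + 85} = \frac{1}{-660} = - \frac{1}{660} \approx -0.0015152$)
$Y = \frac{4192}{745}$ ($Y = \frac{-4227 + 35}{-3904 + 3159} = - \frac{4192}{-745} = \left(-4192\right) \left(- \frac{1}{745}\right) = \frac{4192}{745} \approx 5.6268$)
$\frac{1}{Y + l} = \frac{1}{\frac{4192}{745} - \frac{1}{660}} = \frac{1}{\frac{110639}{19668}} = \frac{19668}{110639}$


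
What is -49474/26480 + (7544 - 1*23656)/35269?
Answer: -1085772133/466961560 ≈ -2.3252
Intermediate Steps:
-49474/26480 + (7544 - 1*23656)/35269 = -49474*1/26480 + (7544 - 23656)*(1/35269) = -24737/13240 - 16112*1/35269 = -24737/13240 - 16112/35269 = -1085772133/466961560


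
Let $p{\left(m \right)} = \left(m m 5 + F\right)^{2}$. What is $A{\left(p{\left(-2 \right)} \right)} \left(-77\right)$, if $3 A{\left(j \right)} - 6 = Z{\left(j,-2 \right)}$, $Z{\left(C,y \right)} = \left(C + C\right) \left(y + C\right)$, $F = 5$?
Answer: $- \frac{59964212}{3} \approx -1.9988 \cdot 10^{7}$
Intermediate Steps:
$p{\left(m \right)} = \left(5 + 5 m^{2}\right)^{2}$ ($p{\left(m \right)} = \left(m m 5 + 5\right)^{2} = \left(m^{2} \cdot 5 + 5\right)^{2} = \left(5 m^{2} + 5\right)^{2} = \left(5 + 5 m^{2}\right)^{2}$)
$Z{\left(C,y \right)} = 2 C \left(C + y\right)$
$A{\left(j \right)} = 2 + \frac{2 j \left(-2 + j\right)}{3}$ ($A{\left(j \right)} = 2 + \frac{2 j \left(j - 2\right)}{3} = 2 + \frac{2 j \left(-2 + j\right)}{3}$)
$A{\left(p{\left(-2 \right)} \right)} \left(-77\right) = \left(2 + \frac{2 \cdot 25 \left(1 + \left(-2\right)^{2}\right)^{2} \left(-2 + 25 \left(1 + \left(-2\right)^{2}\right)^{2}\right)}{3}\right) \left(-77\right) = \left(2 + \frac{2 \cdot 25 \left(1 + 4\right)^{2} \left(-2 + 25 \left(1 + 4\right)^{2}\right)}{3}\right) \left(-77\right) = \left(2 + \frac{2 \cdot 25 \cdot 5^{2} \left(-2 + 25 \cdot 5^{2}\right)}{3}\right) \left(-77\right) = \left(2 + \frac{2 \cdot 25 \cdot 25 \left(-2 + 25 \cdot 25\right)}{3}\right) \left(-77\right) = \left(2 + \frac{2}{3} \cdot 625 \left(-2 + 625\right)\right) \left(-77\right) = \left(2 + \frac{2}{3} \cdot 625 \cdot 623\right) \left(-77\right) = \left(2 + \frac{778750}{3}\right) \left(-77\right) = \frac{778756}{3} \left(-77\right) = - \frac{59964212}{3}$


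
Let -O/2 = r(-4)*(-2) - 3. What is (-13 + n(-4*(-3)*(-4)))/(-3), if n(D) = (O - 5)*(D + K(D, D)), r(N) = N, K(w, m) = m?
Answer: -1427/3 ≈ -475.67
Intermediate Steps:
O = -10 (O = -2*(-4*(-2) - 3) = -2*(8 - 3) = -2*5 = -10)
n(D) = -30*D (n(D) = (-10 - 5)*(D + D) = -30*D)
(-13 + n(-4*(-3)*(-4)))/(-3) = (-13 - 30*(-4*(-3))*(-4))/(-3) = (-13 - 360*(-4))*(-⅓) = (-13 - 30*(-48))*(-⅓) = (-13 + 1440)*(-⅓) = 1427*(-⅓) = -1427/3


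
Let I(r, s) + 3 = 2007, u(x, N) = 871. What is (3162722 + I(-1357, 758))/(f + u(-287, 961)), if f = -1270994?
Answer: -3164726/1270123 ≈ -2.4917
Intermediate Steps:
I(r, s) = 2004 (I(r, s) = -3 + 2007 = 2004)
(3162722 + I(-1357, 758))/(f + u(-287, 961)) = (3162722 + 2004)/(-1270994 + 871) = 3164726/(-1270123) = 3164726*(-1/1270123) = -3164726/1270123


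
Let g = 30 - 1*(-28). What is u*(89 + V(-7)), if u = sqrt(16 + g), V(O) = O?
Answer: 82*sqrt(74) ≈ 705.39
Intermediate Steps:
g = 58 (g = 30 + 28 = 58)
u = sqrt(74) (u = sqrt(16 + 58) = sqrt(74) ≈ 8.6023)
u*(89 + V(-7)) = sqrt(74)*(89 - 7) = sqrt(74)*82 = 82*sqrt(74)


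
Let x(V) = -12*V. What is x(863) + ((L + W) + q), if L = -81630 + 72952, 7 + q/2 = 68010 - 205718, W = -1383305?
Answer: -1677769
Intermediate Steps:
q = -275430 (q = -14 + 2*(68010 - 205718) = -14 + 2*(-137708) = -14 - 275416 = -275430)
L = -8678
x(863) + ((L + W) + q) = -12*863 + ((-8678 - 1383305) - 275430) = -10356 + (-1391983 - 275430) = -10356 - 1667413 = -1677769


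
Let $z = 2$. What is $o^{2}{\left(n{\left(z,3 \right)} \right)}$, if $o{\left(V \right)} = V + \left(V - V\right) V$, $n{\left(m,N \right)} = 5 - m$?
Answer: $9$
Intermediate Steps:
$o{\left(V \right)} = V$ ($o{\left(V \right)} = V + 0 V = V + 0 = V$)
$o^{2}{\left(n{\left(z,3 \right)} \right)} = \left(5 - 2\right)^{2} = 3^{2} = 9$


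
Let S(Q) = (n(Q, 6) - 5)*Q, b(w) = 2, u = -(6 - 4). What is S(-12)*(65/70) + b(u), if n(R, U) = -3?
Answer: 638/7 ≈ 91.143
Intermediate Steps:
u = -2 (u = -1*2 = -2)
S(Q) = -8*Q (S(Q) = (-3 - 5)*Q = -8*Q)
S(-12)*(65/70) + b(u) = (-8*(-12))*(65/70) + 2 = 96*(65*(1/70)) + 2 = 96*(13/14) + 2 = 624/7 + 2 = 638/7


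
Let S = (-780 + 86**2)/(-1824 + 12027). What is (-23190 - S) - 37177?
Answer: -615931117/10203 ≈ -60368.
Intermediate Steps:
S = 6616/10203 (S = (-780 + 7396)/10203 = 6616*(1/10203) = 6616/10203 ≈ 0.64844)
(-23190 - S) - 37177 = (-23190 - 1*6616/10203) - 37177 = (-23190 - 6616/10203) - 37177 = -236614186/10203 - 37177 = -615931117/10203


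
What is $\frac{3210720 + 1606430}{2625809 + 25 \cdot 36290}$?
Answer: $\frac{4817150}{3533059} \approx 1.3635$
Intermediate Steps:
$\frac{3210720 + 1606430}{2625809 + 25 \cdot 36290} = \frac{4817150}{2625809 + 907250} = \frac{4817150}{3533059}$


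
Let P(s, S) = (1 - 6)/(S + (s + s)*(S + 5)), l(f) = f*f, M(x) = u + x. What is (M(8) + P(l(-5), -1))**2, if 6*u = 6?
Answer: 3189796/39601 ≈ 80.548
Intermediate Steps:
u = 1 (u = (1/6)*6 = 1)
M(x) = 1 + x
l(f) = f**2
P(s, S) = -5/(S + 2*s*(5 + S)) (P(s, S) = -5/(S + (2*s)*(5 + S)) = -5/(S + 2*s*(5 + S)))
(M(8) + P(l(-5), -1))**2 = ((1 + 8) - 5/(-1 + 10*(-5)**2 + 2*(-1)*(-5)**2))**2 = (9 - 5/(-1 + 10*25 + 2*(-1)*25))**2 = (9 - 5/(-1 + 250 - 50))**2 = (9 - 5/199)**2 = (1786/199)**2 = 3189796/39601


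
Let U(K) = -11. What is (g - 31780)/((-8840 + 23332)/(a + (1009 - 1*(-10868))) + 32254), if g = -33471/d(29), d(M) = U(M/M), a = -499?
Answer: -1798344101/2018502772 ≈ -0.89093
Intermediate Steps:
d(M) = -11
g = 33471/11 (g = -33471/(-11) = -33471*(-1/11) = 33471/11 ≈ 3042.8)
(g - 31780)/((-8840 + 23332)/(a + (1009 - 1*(-10868))) + 32254) = (33471/11 - 31780)/((-8840 + 23332)/(-499 + (1009 - 1*(-10868))) + 32254) = -316109/(11*(14492/(-499 + (1009 + 10868)) + 32254)) = -316109/(11*(14492/(-499 + 11877) + 32254)) = -316109/(11*(14492/11378 + 32254)) = -316109/(11*(14492*(1/11378) + 32254)) = -316109/(11*(7246/5689 + 32254)) = -316109/(11*183500252/5689) = -316109/11*5689/183500252 = -1798344101/2018502772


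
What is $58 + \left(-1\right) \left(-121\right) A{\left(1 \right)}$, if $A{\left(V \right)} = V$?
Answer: $179$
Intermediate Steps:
$58 + \left(-1\right) \left(-121\right) A{\left(1 \right)} = 58 + \left(-1\right) \left(-121\right) 1 = 58 + 121 \cdot 1 = 58 + 121 = 179$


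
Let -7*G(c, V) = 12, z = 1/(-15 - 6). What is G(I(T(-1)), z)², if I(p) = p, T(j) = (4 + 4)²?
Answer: 144/49 ≈ 2.9388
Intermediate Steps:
z = -1/21 (z = 1/(-21) = -1/21 ≈ -0.047619)
T(j) = 64 (T(j) = 8² = 64)
G(c, V) = -12/7 (G(c, V) = -⅐*12 = -12/7)
G(I(T(-1)), z)² = (-12/7)² = 144/49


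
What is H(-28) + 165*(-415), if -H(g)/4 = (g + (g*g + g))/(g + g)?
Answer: -68423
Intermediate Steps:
H(g) = -2*(g² + 2*g)/g (H(g) = -4*(g + (g*g + g))/(g + g) = -4*(g + (g² + g))/(2*g) = -4*(g + (g + g²))*1/(2*g) = -4*(g² + 2*g)*1/(2*g) = -2*(g² + 2*g)/g)
H(-28) + 165*(-415) = (-4 - 2*(-28)) + 165*(-415) = (-4 + 56) - 68475 = 52 - 68475 = -68423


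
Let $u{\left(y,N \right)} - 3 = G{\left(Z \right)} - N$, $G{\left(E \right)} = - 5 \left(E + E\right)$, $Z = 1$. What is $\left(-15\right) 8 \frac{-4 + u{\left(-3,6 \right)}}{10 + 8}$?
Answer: $\frac{340}{3} \approx 113.33$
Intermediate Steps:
$G{\left(E \right)} = - 10 E$ ($G{\left(E \right)} = - 5 \cdot 2 E = - 10 E$)
$u{\left(y,N \right)} = -7 - N$ ($u{\left(y,N \right)} = 3 - \left(10 + N\right) = -7 - N$)
$\left(-15\right) 8 \frac{-4 + u{\left(-3,6 \right)}}{10 + 8} = \left(-15\right) 8 \frac{-4 - 13}{10 + 8} = - 120 \frac{-4 - 13}{18} = - 120 \left(-4 - 13\right) \frac{1}{18} = - 120 \left(\left(-17\right) \frac{1}{18}\right) = \left(-120\right) \left(- \frac{17}{18}\right) = \frac{340}{3}$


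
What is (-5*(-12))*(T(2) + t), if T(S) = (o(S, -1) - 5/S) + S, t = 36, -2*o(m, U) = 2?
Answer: 2070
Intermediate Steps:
o(m, U) = -1 (o(m, U) = -½*2 = -1)
T(S) = -1 + S - 5/S (T(S) = (-1 - 5/S) + S = -1 + S - 5/S)
(-5*(-12))*(T(2) + t) = (-5*(-12))*((-1 + 2 - 5/2) + 36) = 60*((-1 + 2 - 5*½) + 36) = 60*((-1 + 2 - 5/2) + 36) = 60*(-3/2 + 36) = 60*(69/2) = 2070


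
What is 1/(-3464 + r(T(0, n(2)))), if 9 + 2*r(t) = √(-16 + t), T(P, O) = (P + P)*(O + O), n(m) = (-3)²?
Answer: -13874/48121985 - 8*I/48121985 ≈ -0.00028831 - 1.6624e-7*I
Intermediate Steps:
n(m) = 9
T(P, O) = 4*O*P (T(P, O) = (2*P)*(2*O) = 4*O*P)
r(t) = -9/2 + √(-16 + t)/2
1/(-3464 + r(T(0, n(2)))) = 1/(-3464 + (-9/2 + √(-16 + 4*9*0)/2)) = 1/(-3464 + (-9/2 + √(-16 + 0)/2)) = 1/(-3464 + (-9/2 + √(-16)/2)) = 1/(-3464 + (-9/2 + (4*I)/2)) = 1/(-3464 + (-9/2 + 2*I)) = 1/(-6937/2 + 2*I) = 4*(-6937/2 - 2*I)/48121985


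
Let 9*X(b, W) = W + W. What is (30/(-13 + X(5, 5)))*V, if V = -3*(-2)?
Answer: -1620/107 ≈ -15.140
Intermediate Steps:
X(b, W) = 2*W/9 (X(b, W) = (W + W)/9 = (2*W)/9 = 2*W/9)
V = 6
(30/(-13 + X(5, 5)))*V = (30/(-13 + (2/9)*5))*6 = (30/(-13 + 10/9))*6 = (30/(-107/9))*6 = (30*(-9/107))*6 = -270/107*6 = -1620/107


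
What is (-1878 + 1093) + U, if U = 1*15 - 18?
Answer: -788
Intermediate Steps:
U = -3 (U = 15 - 18 = -3)
(-1878 + 1093) + U = (-1878 + 1093) - 3 = -785 - 3 = -788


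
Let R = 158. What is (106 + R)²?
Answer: 69696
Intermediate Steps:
(106 + R)² = (106 + 158)² = 264² = 69696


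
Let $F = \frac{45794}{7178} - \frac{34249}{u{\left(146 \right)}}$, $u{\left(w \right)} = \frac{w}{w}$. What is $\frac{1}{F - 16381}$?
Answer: $- \frac{3589}{181688173} \approx -1.9754 \cdot 10^{-5}$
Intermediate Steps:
$u{\left(w \right)} = 1$
$F = - \frac{122896764}{3589}$ ($F = \frac{45794}{7178} - \frac{34249}{1} = 45794 \cdot \frac{1}{7178} - 34249 = \frac{22897}{3589} - 34249 = - \frac{122896764}{3589} \approx -34243.0$)
$\frac{1}{F - 16381} = \frac{1}{- \frac{122896764}{3589} - 16381} = \frac{1}{- \frac{181688173}{3589}} = - \frac{3589}{181688173}$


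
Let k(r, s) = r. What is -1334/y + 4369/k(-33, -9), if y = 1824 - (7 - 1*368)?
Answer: -416969/3135 ≈ -133.00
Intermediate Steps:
y = 2185 (y = 1824 - (7 - 368) = 1824 - 1*(-361) = 1824 + 361 = 2185)
-1334/y + 4369/k(-33, -9) = -1334/2185 + 4369/(-33) = -1334*1/2185 + 4369*(-1/33) = -58/95 - 4369/33 = -416969/3135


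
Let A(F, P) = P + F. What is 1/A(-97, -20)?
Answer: -1/117 ≈ -0.0085470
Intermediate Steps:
A(F, P) = F + P
1/A(-97, -20) = 1/(-97 - 20) = 1/(-117) = -1/117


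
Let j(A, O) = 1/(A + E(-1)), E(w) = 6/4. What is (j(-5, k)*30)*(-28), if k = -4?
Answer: 240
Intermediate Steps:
E(w) = 3/2 (E(w) = 6*(¼) = 3/2)
j(A, O) = 1/(3/2 + A) (j(A, O) = 1/(A + 3/2) = 1/(3/2 + A))
(j(-5, k)*30)*(-28) = ((2/(3 + 2*(-5)))*30)*(-28) = ((2/(3 - 10))*30)*(-28) = ((2/(-7))*30)*(-28) = ((2*(-⅐))*30)*(-28) = -2/7*30*(-28) = -60/7*(-28) = 240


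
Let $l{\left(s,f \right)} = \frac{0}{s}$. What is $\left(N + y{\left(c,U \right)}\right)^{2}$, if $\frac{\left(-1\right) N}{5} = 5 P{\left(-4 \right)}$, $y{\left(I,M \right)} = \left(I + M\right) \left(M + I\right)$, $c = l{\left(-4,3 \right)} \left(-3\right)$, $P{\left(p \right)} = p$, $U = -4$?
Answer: $13456$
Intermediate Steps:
$l{\left(s,f \right)} = 0$
$c = 0$ ($c = 0 \left(-3\right) = 0$)
$y{\left(I,M \right)} = \left(I + M\right)^{2}$ ($y{\left(I,M \right)} = \left(I + M\right) \left(I + M\right) = \left(I + M\right)^{2}$)
$N = 100$ ($N = - 5 \cdot 5 \left(-4\right) = \left(-5\right) \left(-20\right) = 100$)
$\left(N + y{\left(c,U \right)}\right)^{2} = \left(100 + \left(0 - 4\right)^{2}\right)^{2} = \left(100 + \left(-4\right)^{2}\right)^{2} = \left(100 + 16\right)^{2} = 116^{2} = 13456$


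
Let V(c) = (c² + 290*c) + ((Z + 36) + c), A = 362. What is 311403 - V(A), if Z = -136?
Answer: 75117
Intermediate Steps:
V(c) = -100 + c² + 291*c (V(c) = (c² + 290*c) + ((-136 + 36) + c) = (c² + 290*c) + (-100 + c) = -100 + c² + 291*c)
311403 - V(A) = 311403 - (-100 + 362² + 291*362) = 311403 - (-100 + 131044 + 105342) = 311403 - 1*236286 = 311403 - 236286 = 75117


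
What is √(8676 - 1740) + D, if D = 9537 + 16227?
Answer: 25764 + 34*√6 ≈ 25847.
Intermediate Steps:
D = 25764
√(8676 - 1740) + D = √(8676 - 1740) + 25764 = √6936 + 25764 = 34*√6 + 25764 = 25764 + 34*√6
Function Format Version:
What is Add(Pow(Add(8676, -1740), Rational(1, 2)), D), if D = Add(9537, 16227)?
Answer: Add(25764, Mul(34, Pow(6, Rational(1, 2)))) ≈ 25847.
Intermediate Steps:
D = 25764
Add(Pow(Add(8676, -1740), Rational(1, 2)), D) = Add(Pow(Add(8676, -1740), Rational(1, 2)), 25764) = Add(Pow(6936, Rational(1, 2)), 25764) = Add(Mul(34, Pow(6, Rational(1, 2))), 25764) = Add(25764, Mul(34, Pow(6, Rational(1, 2))))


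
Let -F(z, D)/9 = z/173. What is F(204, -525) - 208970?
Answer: -36153646/173 ≈ -2.0898e+5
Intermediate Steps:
F(z, D) = -9*z/173
F(204, -525) - 208970 = -9/173*204 - 208970 = -1836/173 - 208970 = -36153646/173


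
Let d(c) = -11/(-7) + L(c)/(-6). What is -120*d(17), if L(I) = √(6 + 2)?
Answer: -1320/7 + 40*√2 ≈ -132.00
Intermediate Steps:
L(I) = 2*√2 (L(I) = √8 = 2*√2)
d(c) = 11/7 - √2/3 (d(c) = -11/(-7) + (2*√2)/(-6) = -11*(-⅐) + (2*√2)*(-⅙) = 11/7 - √2/3)
-120*d(17) = -120*(11/7 - √2/3) = -1320/7 + 40*√2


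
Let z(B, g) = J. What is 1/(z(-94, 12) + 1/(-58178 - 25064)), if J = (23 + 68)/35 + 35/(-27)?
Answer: 11237670/14650457 ≈ 0.76705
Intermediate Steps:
J = 176/135 (J = 91*(1/35) + 35*(-1/27) = 13/5 - 35/27 = 176/135 ≈ 1.3037)
z(B, g) = 176/135
1/(z(-94, 12) + 1/(-58178 - 25064)) = 1/(176/135 + 1/(-58178 - 25064)) = 1/(176/135 + 1/(-83242)) = 1/(176/135 - 1/83242) = 1/(14650457/11237670) = 11237670/14650457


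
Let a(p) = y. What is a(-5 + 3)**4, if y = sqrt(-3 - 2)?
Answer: 25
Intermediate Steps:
y = I*sqrt(5) (y = sqrt(-5) = I*sqrt(5) ≈ 2.2361*I)
a(p) = I*sqrt(5)
a(-5 + 3)**4 = (I*sqrt(5))**4 = 25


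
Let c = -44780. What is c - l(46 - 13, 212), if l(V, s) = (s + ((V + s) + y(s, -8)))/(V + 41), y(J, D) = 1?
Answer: -1657089/37 ≈ -44786.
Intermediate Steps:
l(V, s) = (1 + V + 2*s)/(41 + V) (l(V, s) = (s + ((V + s) + 1))/(V + 41) = (s + (1 + V + s))/(41 + V) = (1 + V + 2*s)/(41 + V))
c - l(46 - 13, 212) = -44780 - (1 + (46 - 13) + 2*212)/(41 + (46 - 13)) = -44780 - (1 + 33 + 424)/(41 + 33) = -44780 - 458/74 = -44780 - 1*229/37 = -44780 - 229/37 = -1657089/37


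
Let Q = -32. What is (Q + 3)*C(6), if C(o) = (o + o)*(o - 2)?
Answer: -1392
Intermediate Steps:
C(o) = 2*o*(-2 + o) (C(o) = (2*o)*(-2 + o) = 2*o*(-2 + o))
(Q + 3)*C(6) = (-32 + 3)*(2*6*(-2 + 6)) = -58*6*4 = -29*48 = -1392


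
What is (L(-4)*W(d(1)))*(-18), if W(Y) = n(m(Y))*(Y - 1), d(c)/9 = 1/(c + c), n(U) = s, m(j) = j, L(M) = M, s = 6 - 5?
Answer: 252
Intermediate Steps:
s = 1
n(U) = 1
d(c) = 9/(2*c) (d(c) = 9/(c + c) = 9/((2*c)) = 9*(1/(2*c)) = 9/(2*c))
W(Y) = -1 + Y (W(Y) = 1*(Y - 1) = 1*(-1 + Y) = -1 + Y)
(L(-4)*W(d(1)))*(-18) = -4*(-1 + (9/2)/1)*(-18) = -4*(-1 + (9/2)*1)*(-18) = -4*(-1 + 9/2)*(-18) = -4*7/2*(-18) = -14*(-18) = 252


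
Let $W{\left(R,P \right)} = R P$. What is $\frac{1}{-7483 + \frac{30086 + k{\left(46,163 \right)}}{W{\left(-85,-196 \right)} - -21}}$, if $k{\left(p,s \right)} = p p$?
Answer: $- \frac{16681}{124791721} \approx -0.00013367$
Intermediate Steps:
$W{\left(R,P \right)} = P R$
$k{\left(p,s \right)} = p^{2}$
$\frac{1}{-7483 + \frac{30086 + k{\left(46,163 \right)}}{W{\left(-85,-196 \right)} - -21}} = \frac{1}{-7483 + \frac{30086 + 46^{2}}{\left(-196\right) \left(-85\right) - -21}} = \frac{1}{-7483 + \frac{30086 + 2116}{16660 + \left(84 - 63\right)}} = \frac{1}{-7483 + \frac{32202}{16660 + 21}} = \frac{1}{-7483 + \frac{32202}{16681}} = \frac{1}{- \frac{124791721}{16681}} = - \frac{16681}{124791721}$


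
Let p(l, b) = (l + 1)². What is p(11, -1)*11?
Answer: 1584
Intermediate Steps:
p(l, b) = (1 + l)²
p(11, -1)*11 = (1 + 11)²*11 = 12²*11 = 144*11 = 1584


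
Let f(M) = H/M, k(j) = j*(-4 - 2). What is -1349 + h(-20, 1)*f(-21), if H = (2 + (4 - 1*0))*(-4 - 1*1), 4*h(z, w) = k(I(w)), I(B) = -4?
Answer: -9383/7 ≈ -1340.4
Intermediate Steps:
k(j) = -6*j (k(j) = j*(-6) = -6*j)
h(z, w) = 6 (h(z, w) = (-6*(-4))/4 = (1/4)*24 = 6)
H = -30 (H = (2 + (4 + 0))*(-4 - 1) = (2 + 4)*(-5) = 6*(-5) = -30)
f(M) = -30/M
-1349 + h(-20, 1)*f(-21) = -1349 + 6*(-30/(-21)) = -1349 + 6*(-30*(-1/21)) = -1349 + 6*(10/7) = -1349 + 60/7 = -9383/7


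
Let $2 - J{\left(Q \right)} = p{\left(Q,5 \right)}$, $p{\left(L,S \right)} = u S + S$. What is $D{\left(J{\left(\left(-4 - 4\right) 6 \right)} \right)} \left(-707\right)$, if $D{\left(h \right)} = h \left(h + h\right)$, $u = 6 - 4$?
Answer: $-238966$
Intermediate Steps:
$u = 2$
$p{\left(L,S \right)} = 3 S$ ($p{\left(L,S \right)} = 2 S + S = 3 S$)
$J{\left(Q \right)} = -13$ ($J{\left(Q \right)} = 2 - 3 \cdot 5 = 2 - 15 = -13$)
$D{\left(h \right)} = 2 h^{2}$ ($D{\left(h \right)} = h 2 h = 2 h^{2}$)
$D{\left(J{\left(\left(-4 - 4\right) 6 \right)} \right)} \left(-707\right) = 2 \left(-13\right)^{2} \left(-707\right) = 2 \cdot 169 \left(-707\right) = 338 \left(-707\right) = -238966$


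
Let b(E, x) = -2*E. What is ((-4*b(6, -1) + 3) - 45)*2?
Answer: 12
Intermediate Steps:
((-4*b(6, -1) + 3) - 45)*2 = ((-(-8)*6 + 3) - 45)*2 = ((-4*(-12) + 3) - 45)*2 = ((48 + 3) - 45)*2 = (51 - 45)*2 = 6*2 = 12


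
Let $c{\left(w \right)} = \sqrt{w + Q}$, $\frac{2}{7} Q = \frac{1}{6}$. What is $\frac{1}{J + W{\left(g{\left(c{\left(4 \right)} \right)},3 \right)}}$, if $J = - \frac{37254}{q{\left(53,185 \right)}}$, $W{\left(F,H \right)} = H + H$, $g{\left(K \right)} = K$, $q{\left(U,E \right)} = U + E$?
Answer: $- \frac{17}{2559} \approx -0.0066432$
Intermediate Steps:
$q{\left(U,E \right)} = E + U$
$Q = \frac{7}{12}$ ($Q = \frac{7}{2 \cdot 6} = \frac{7}{2} \cdot \frac{1}{6} = \frac{7}{12} \approx 0.58333$)
$c{\left(w \right)} = \sqrt{\frac{7}{12} + w}$ ($c{\left(w \right)} = \sqrt{w + \frac{7}{12}} = \sqrt{\frac{7}{12} + w}$)
$W{\left(F,H \right)} = 2 H$
$J = - \frac{2661}{17}$ ($J = - \frac{37254}{185 + 53} = - \frac{37254}{238} = \left(-37254\right) \frac{1}{238} = - \frac{2661}{17} \approx -156.53$)
$\frac{1}{J + W{\left(g{\left(c{\left(4 \right)} \right)},3 \right)}} = \frac{1}{- \frac{2661}{17} + 2 \cdot 3} = \frac{1}{- \frac{2661}{17} + 6} = \frac{1}{- \frac{2559}{17}} = - \frac{17}{2559}$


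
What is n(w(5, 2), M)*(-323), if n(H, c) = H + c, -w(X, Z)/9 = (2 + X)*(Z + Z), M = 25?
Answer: 73321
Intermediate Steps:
w(X, Z) = -18*Z*(2 + X) (w(X, Z) = -9*(2 + X)*(Z + Z) = -9*(2 + X)*2*Z = -18*Z*(2 + X))
n(w(5, 2), M)*(-323) = (-18*2*(2 + 5) + 25)*(-323) = (-18*2*7 + 25)*(-323) = (-252 + 25)*(-323) = -227*(-323) = 73321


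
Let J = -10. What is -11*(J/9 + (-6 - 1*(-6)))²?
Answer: -1100/81 ≈ -13.580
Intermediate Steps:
-11*(J/9 + (-6 - 1*(-6)))² = -11*(-10/9 + (-6 - 1*(-6)))² = -11*(-10*⅑ + (-6 + 6))² = -11*(-10/9 + 0)² = -11*(-10/9)² = -11*100/81 = -1100/81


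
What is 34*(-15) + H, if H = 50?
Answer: -460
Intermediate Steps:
34*(-15) + H = 34*(-15) + 50 = -510 + 50 = -460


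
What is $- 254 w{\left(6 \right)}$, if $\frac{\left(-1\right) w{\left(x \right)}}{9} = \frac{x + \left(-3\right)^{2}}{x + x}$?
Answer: $\frac{5715}{2} \approx 2857.5$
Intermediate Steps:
$w{\left(x \right)} = - \frac{9 \left(9 + x\right)}{2 x}$ ($w{\left(x \right)} = - 9 \frac{x + \left(-3\right)^{2}}{x + x} = - 9 \frac{x + 9}{2 x} = - 9 \left(9 + x\right) \frac{1}{2 x} = - 9 \frac{9 + x}{2 x} = - \frac{9 \left(9 + x\right)}{2 x}$)
$- 254 w{\left(6 \right)} = - 254 \frac{9 \left(-9 - 6\right)}{2 \cdot 6} = - 254 \cdot \frac{9}{2} \cdot \frac{1}{6} \left(-9 - 6\right) = - 254 \cdot \frac{9}{2} \cdot \frac{1}{6} \left(-15\right) = \left(-254\right) \left(- \frac{45}{4}\right) = \frac{5715}{2}$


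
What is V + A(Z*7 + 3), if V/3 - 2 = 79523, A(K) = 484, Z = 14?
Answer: 239059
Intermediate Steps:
V = 238575 (V = 6 + 3*79523 = 6 + 238569 = 238575)
V + A(Z*7 + 3) = 238575 + 484 = 239059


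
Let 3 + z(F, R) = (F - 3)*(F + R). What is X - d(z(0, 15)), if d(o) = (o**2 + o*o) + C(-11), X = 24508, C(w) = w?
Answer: 19911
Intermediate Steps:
z(F, R) = -3 + (-3 + F)*(F + R) (z(F, R) = -3 + (F - 3)*(F + R) = -3 + (-3 + F)*(F + R))
d(o) = -11 + 2*o**2 (d(o) = (o**2 + o*o) - 11 = (o**2 + o**2) - 11 = 2*o**2 - 11 = -11 + 2*o**2)
X - d(z(0, 15)) = 24508 - (-11 + 2*(-3 + 0**2 - 3*0 - 3*15 + 0*15)**2) = 24508 - (-11 + 2*(-3 + 0 + 0 - 45 + 0)**2) = 24508 - (-11 + 2*(-48)**2) = 24508 - (-11 + 2*2304) = 24508 - (-11 + 4608) = 24508 - 1*4597 = 24508 - 4597 = 19911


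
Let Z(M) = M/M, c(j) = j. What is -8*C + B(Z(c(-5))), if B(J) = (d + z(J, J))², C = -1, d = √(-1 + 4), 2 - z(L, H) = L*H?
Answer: 12 + 2*√3 ≈ 15.464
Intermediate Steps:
z(L, H) = 2 - H*L (z(L, H) = 2 - L*H = 2 - H*L)
d = √3 ≈ 1.7320
Z(M) = 1
B(J) = (2 + √3 - J²)² (B(J) = (√3 + (2 - J*J))² = (√3 + (2 - J²))² = (2 + √3 - J²)²)
-8*C + B(Z(c(-5))) = -8*(-1) + (2 + √3 - 1*1²)² = 8 + (2 + √3 - 1*1)² = 8 + (2 + √3 - 1)² = 8 + (1 + √3)²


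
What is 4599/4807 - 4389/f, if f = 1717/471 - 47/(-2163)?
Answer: -125595394197/105023336 ≈ -1195.9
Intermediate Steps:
f = 415112/113197 (f = 1717*(1/471) - 47*(-1/2163) = 1717/471 + 47/2163 = 415112/113197 ≈ 3.6672)
4599/4807 - 4389/f = 4599/4807 - 4389/415112/113197 = 4599*(1/4807) - 4389*113197/415112 = 4599/4807 - 26148507/21848 = -125595394197/105023336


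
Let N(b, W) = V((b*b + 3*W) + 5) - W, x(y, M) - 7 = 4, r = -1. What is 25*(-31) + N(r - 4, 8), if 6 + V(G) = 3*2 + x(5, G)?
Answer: -772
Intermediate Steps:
x(y, M) = 11 (x(y, M) = 7 + 4 = 11)
V(G) = 11 (V(G) = -6 + (3*2 + 11) = -6 + (6 + 11) = -6 + 17 = 11)
N(b, W) = 11 - W
25*(-31) + N(r - 4, 8) = 25*(-31) + (11 - 1*8) = -775 + (11 - 8) = -775 + 3 = -772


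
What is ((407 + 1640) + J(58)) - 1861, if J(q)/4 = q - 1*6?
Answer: 394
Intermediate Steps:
J(q) = -24 + 4*q (J(q) = 4*(q - 1*6) = 4*(q - 6) = 4*(-6 + q) = -24 + 4*q)
((407 + 1640) + J(58)) - 1861 = ((407 + 1640) + (-24 + 4*58)) - 1861 = (2047 + (-24 + 232)) - 1861 = (2047 + 208) - 1861 = 2255 - 1861 = 394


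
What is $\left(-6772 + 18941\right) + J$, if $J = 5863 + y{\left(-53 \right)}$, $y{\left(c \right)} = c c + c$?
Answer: $20788$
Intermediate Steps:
$y{\left(c \right)} = c + c^{2}$ ($y{\left(c \right)} = c^{2} + c = c + c^{2}$)
$J = 8619$ ($J = 5863 - 53 \left(1 - 53\right) = 5863 - -2756 = 5863 + 2756 = 8619$)
$\left(-6772 + 18941\right) + J = \left(-6772 + 18941\right) + 8619 = 12169 + 8619 = 20788$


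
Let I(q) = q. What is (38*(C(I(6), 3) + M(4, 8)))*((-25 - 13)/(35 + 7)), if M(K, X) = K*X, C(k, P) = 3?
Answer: -3610/3 ≈ -1203.3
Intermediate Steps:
(38*(C(I(6), 3) + M(4, 8)))*((-25 - 13)/(35 + 7)) = (38*(3 + 4*8))*((-25 - 13)/(35 + 7)) = (38*(3 + 32))*(-38/42) = (38*35)*(-38*1/42) = 1330*(-19/21) = -3610/3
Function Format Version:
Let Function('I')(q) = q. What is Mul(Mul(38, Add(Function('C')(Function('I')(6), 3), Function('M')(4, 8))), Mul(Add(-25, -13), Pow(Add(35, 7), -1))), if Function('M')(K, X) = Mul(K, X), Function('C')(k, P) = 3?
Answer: Rational(-3610, 3) ≈ -1203.3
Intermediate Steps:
Mul(Mul(38, Add(Function('C')(Function('I')(6), 3), Function('M')(4, 8))), Mul(Add(-25, -13), Pow(Add(35, 7), -1))) = Mul(Mul(38, Add(3, Mul(4, 8))), Mul(Add(-25, -13), Pow(Add(35, 7), -1))) = Mul(Mul(38, Add(3, 32)), Mul(-38, Pow(42, -1))) = Mul(Mul(38, 35), Mul(-38, Rational(1, 42))) = Mul(1330, Rational(-19, 21)) = Rational(-3610, 3)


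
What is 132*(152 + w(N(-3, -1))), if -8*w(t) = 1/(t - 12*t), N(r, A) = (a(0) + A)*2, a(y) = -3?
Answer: 321021/16 ≈ 20064.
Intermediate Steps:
N(r, A) = -6 + 2*A (N(r, A) = (-3 + A)*2 = -6 + 2*A)
w(t) = 1/(88*t) (w(t) = -1/(8*(t - 12*t)) = -(-1/(11*t))/8 = -(-1)/(88*t) = 1/(88*t))
132*(152 + w(N(-3, -1))) = 132*(152 + 1/(88*(-6 + 2*(-1)))) = 132*(152 + 1/(88*(-6 - 2))) = 132*(152 + (1/88)/(-8)) = 132*(152 + (1/88)*(-1/8)) = 132*(152 - 1/704) = 132*(107007/704) = 321021/16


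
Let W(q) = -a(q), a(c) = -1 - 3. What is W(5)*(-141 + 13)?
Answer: -512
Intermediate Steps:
a(c) = -4
W(q) = 4 (W(q) = -1*(-4) = 4)
W(5)*(-141 + 13) = 4*(-141 + 13) = 4*(-128) = -512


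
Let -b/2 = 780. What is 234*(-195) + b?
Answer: -47190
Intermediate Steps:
b = -1560 (b = -2*780 = -1560)
234*(-195) + b = 234*(-195) - 1560 = -45630 - 1560 = -47190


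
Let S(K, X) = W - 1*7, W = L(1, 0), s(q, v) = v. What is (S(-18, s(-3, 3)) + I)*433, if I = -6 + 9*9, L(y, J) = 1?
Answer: 29877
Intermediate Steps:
W = 1
I = 75 (I = -6 + 81 = 75)
S(K, X) = -6 (S(K, X) = 1 - 1*7 = 1 - 7 = -6)
(S(-18, s(-3, 3)) + I)*433 = (-6 + 75)*433 = 69*433 = 29877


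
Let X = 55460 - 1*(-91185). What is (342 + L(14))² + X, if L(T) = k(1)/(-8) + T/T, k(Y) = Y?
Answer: 16909329/64 ≈ 2.6421e+5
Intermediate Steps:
X = 146645 (X = 55460 + 91185 = 146645)
L(T) = 7/8 (L(T) = 1/(-8) + T/T = 1*(-⅛) + 1 = -⅛ + 1 = 7/8)
(342 + L(14))² + X = (342 + 7/8)² + 146645 = (2743/8)² + 146645 = 7524049/64 + 146645 = 16909329/64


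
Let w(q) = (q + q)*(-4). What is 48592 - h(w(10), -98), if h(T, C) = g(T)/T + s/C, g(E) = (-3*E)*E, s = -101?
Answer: 4738395/98 ≈ 48351.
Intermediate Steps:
w(q) = -8*q (w(q) = (2*q)*(-4) = -8*q)
g(E) = -3*E**2
h(T, C) = -101/C - 3*T (h(T, C) = (-3*T**2)/T - 101/C = -3*T - 101/C = -101/C - 3*T)
48592 - h(w(10), -98) = 48592 - (-101/(-98) - (-24)*10) = 48592 - (-101*(-1/98) - 3*(-80)) = 48592 - (101/98 + 240) = 48592 - 1*23621/98 = 48592 - 23621/98 = 4738395/98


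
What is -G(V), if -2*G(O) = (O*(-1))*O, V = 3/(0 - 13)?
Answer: -9/338 ≈ -0.026627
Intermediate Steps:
V = -3/13 (V = 3/(-13) = 3*(-1/13) = -3/13 ≈ -0.23077)
G(O) = O**2/2 (G(O) = -O*(-1)*O/2 = -(-O)*O/2 = -(-1)*O**2/2 = O**2/2)
-G(V) = -(-3/13)**2/2 = -9/(2*169) = -1*9/338 = -9/338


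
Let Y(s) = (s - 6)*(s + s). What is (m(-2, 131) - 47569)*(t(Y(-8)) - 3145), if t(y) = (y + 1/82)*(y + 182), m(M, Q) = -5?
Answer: -171264592188/41 ≈ -4.1772e+9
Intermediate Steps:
Y(s) = 2*s*(-6 + s) (Y(s) = (-6 + s)*(2*s) = 2*s*(-6 + s))
t(y) = (182 + y)*(1/82 + y) (t(y) = (y + 1/82)*(182 + y) = (1/82 + y)*(182 + y) = (182 + y)*(1/82 + y))
(m(-2, 131) - 47569)*(t(Y(-8)) - 3145) = (-5 - 47569)*((91/41 + (2*(-8)*(-6 - 8))² + 14925*(2*(-8)*(-6 - 8))/82) - 3145) = -47574*((91/41 + (2*(-8)*(-14))² + 14925*(2*(-8)*(-14))/82) - 3145) = -47574*((91/41 + 224² + (14925/82)*224) - 3145) = -47574*((91/41 + 50176 + 1671600/41) - 3145) = -47574*(3728907/41 - 3145) = -47574*3599962/41 = -171264592188/41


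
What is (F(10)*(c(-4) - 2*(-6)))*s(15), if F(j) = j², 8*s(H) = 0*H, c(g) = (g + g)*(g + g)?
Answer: 0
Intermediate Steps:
c(g) = 4*g² (c(g) = (2*g)*(2*g) = 4*g²)
s(H) = 0 (s(H) = (0*H)/8 = (⅛)*0 = 0)
(F(10)*(c(-4) - 2*(-6)))*s(15) = (10²*(4*(-4)² - 2*(-6)))*0 = (100*(4*16 + 12))*0 = (100*(64 + 12))*0 = (100*76)*0 = 7600*0 = 0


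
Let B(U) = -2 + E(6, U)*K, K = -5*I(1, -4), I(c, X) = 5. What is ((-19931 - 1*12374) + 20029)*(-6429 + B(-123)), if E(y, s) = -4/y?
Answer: 78742356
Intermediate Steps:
K = -25 (K = -5*5 = -25)
B(U) = 44/3 (B(U) = -2 - 4/6*(-25) = -2 - 4*1/6*(-25) = -2 - 2/3*(-25) = -2 + 50/3 = 44/3)
((-19931 - 1*12374) + 20029)*(-6429 + B(-123)) = ((-19931 - 1*12374) + 20029)*(-6429 + 44/3) = ((-19931 - 12374) + 20029)*(-19243/3) = (-32305 + 20029)*(-19243/3) = -12276*(-19243/3) = 78742356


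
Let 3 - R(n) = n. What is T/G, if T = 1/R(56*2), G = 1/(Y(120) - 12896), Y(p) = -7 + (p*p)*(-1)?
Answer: 27303/109 ≈ 250.49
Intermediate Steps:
Y(p) = -7 - p² (Y(p) = -7 + p²*(-1) = -7 - p²)
R(n) = 3 - n
G = -1/27303 (G = 1/((-7 - 1*120²) - 12896) = 1/((-7 - 1*14400) - 12896) = 1/((-7 - 14400) - 12896) = 1/(-14407 - 12896) = 1/(-27303) = -1/27303 ≈ -3.6626e-5)
T = -1/109 (T = 1/(3 - 56*2) = 1/(3 - 1*112) = 1/(3 - 112) = 1/(-109) = -1/109 ≈ -0.0091743)
T/G = -1/(109*(-1/27303)) = -1/109*(-27303) = 27303/109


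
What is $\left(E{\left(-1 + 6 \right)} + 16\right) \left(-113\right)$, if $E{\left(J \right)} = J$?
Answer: $-2373$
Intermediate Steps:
$\left(E{\left(-1 + 6 \right)} + 16\right) \left(-113\right) = \left(\left(-1 + 6\right) + 16\right) \left(-113\right) = \left(5 + 16\right) \left(-113\right) = 21 \left(-113\right) = -2373$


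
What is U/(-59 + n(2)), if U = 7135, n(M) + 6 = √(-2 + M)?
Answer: -1427/13 ≈ -109.77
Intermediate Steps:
n(M) = -6 + √(-2 + M)
U/(-59 + n(2)) = 7135/(-59 + (-6 + √(-2 + 2))) = 7135/(-59 + (-6 + √0)) = 7135/(-59 + (-6 + 0)) = 7135/(-59 - 6) = 7135/(-65) = 7135*(-1/65) = -1427/13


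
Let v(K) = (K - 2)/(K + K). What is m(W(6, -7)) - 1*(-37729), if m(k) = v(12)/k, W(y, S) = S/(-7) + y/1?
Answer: 3169241/84 ≈ 37729.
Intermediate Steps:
v(K) = (-2 + K)/(2*K) (v(K) = (-2 + K)/((2*K)) = (-2 + K)*(1/(2*K)) = (-2 + K)/(2*K))
W(y, S) = y - S/7 (W(y, S) = S*(-1/7) + y*1 = -S/7 + y = y - S/7)
m(k) = 5/(12*k) (m(k) = ((1/2)*(-2 + 12)/12)/k = ((1/2)*(1/12)*10)/k = 5/(12*k))
m(W(6, -7)) - 1*(-37729) = 5/(12*(6 - 1/7*(-7))) - 1*(-37729) = 5/(12*(6 + 1)) + 37729 = (5/12)/7 + 37729 = (5/12)*(1/7) + 37729 = 5/84 + 37729 = 3169241/84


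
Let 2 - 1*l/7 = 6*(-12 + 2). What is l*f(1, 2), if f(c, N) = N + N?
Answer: 1736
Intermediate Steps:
l = 434 (l = 14 - 42*(-12 + 2) = 14 - 42*(-10) = 14 - 7*(-60) = 14 + 420 = 434)
f(c, N) = 2*N
l*f(1, 2) = 434*(2*2) = 434*4 = 1736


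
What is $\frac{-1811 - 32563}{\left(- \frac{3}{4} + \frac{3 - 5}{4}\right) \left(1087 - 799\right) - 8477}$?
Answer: $\frac{34374}{8837} \approx 3.8898$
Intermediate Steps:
$\frac{-1811 - 32563}{\left(- \frac{3}{4} + \frac{3 - 5}{4}\right) \left(1087 - 799\right) - 8477} = - \frac{34374}{\left(\left(-3\right) \frac{1}{4} + \left(3 - 5\right) \frac{1}{4}\right) 288 - 8477} = - \frac{34374}{\left(- \frac{3}{4} - \frac{1}{2}\right) 288 - 8477} = - \frac{34374}{\left(- \frac{5}{4}\right) 288 - 8477} = - \frac{34374}{-360 - 8477} = - \frac{34374}{-8837} = \left(-34374\right) \left(- \frac{1}{8837}\right) = \frac{34374}{8837}$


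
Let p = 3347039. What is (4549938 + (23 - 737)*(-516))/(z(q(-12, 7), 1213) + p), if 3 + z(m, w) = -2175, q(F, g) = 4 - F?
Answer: 4918362/3344861 ≈ 1.4704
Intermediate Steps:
z(m, w) = -2178 (z(m, w) = -3 - 2175 = -2178)
(4549938 + (23 - 737)*(-516))/(z(q(-12, 7), 1213) + p) = (4549938 + (23 - 737)*(-516))/(-2178 + 3347039) = (4549938 - 714*(-516))/3344861 = (4549938 + 368424)*(1/3344861) = 4918362*(1/3344861) = 4918362/3344861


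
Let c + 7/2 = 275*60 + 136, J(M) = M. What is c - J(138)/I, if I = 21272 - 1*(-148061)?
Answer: 5632861969/338666 ≈ 16633.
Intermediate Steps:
c = 33265/2 (c = -7/2 + (275*60 + 136) = -7/2 + (16500 + 136) = -7/2 + 16636 = 33265/2 ≈ 16633.)
I = 169333 (I = 21272 + 148061 = 169333)
c - J(138)/I = 33265/2 - 138/169333 = 5632861969/338666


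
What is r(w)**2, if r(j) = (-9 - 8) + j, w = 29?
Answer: 144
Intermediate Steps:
r(j) = -17 + j
r(w)**2 = (-17 + 29)**2 = 12**2 = 144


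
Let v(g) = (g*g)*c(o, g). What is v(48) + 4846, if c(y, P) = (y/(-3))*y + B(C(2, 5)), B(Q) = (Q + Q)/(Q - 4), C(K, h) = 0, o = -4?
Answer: -7442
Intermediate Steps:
B(Q) = 2*Q/(-4 + Q) (B(Q) = (2*Q)/(-4 + Q) = 2*Q/(-4 + Q))
c(y, P) = -y²/3 (c(y, P) = (y/(-3))*y + 2*0/(-4 + 0) = (y*(-⅓))*y + 2*0/(-4) = (-y/3)*y + 2*0*(-¼) = -y²/3 + 0 = -y²/3)
v(g) = -16*g²/3 (v(g) = (g*g)*(-⅓*(-4)²) = g²*(-⅓*16) = g²*(-16/3) = -16*g²/3)
v(48) + 4846 = -16/3*48² + 4846 = -16/3*2304 + 4846 = -12288 + 4846 = -7442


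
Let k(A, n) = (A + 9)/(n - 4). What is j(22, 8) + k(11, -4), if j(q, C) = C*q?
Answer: 347/2 ≈ 173.50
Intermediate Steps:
k(A, n) = (9 + A)/(-4 + n)
j(22, 8) + k(11, -4) = 8*22 + (9 + 11)/(-4 - 4) = 176 + 20/(-8) = 176 - ⅛*20 = 176 - 5/2 = 347/2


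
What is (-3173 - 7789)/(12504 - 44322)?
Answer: 1827/5303 ≈ 0.34452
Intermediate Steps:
(-3173 - 7789)/(12504 - 44322) = -10962/(-31818) = -10962*(-1/31818) = 1827/5303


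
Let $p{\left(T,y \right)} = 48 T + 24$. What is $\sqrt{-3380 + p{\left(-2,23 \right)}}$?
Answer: $2 i \sqrt{863} \approx 58.754 i$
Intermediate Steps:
$p{\left(T,y \right)} = 24 + 48 T$
$\sqrt{-3380 + p{\left(-2,23 \right)}} = \sqrt{-3380 + \left(24 + 48 \left(-2\right)\right)} = \sqrt{-3380 + \left(24 - 96\right)} = \sqrt{-3380 - 72} = \sqrt{-3452} = 2 i \sqrt{863}$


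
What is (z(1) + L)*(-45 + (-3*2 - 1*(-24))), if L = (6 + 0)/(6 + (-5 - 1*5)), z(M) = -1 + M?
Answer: 81/2 ≈ 40.500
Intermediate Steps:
L = -3/2 (L = 6/(6 + (-5 - 5)) = 6/(6 - 10) = 6/(-4) = 6*(-1/4) = -3/2 ≈ -1.5000)
(z(1) + L)*(-45 + (-3*2 - 1*(-24))) = ((-1 + 1) - 3/2)*(-45 + (-3*2 - 1*(-24))) = (0 - 3/2)*(-45 + (-6 + 24)) = -3*(-45 + 18)/2 = -3/2*(-27) = 81/2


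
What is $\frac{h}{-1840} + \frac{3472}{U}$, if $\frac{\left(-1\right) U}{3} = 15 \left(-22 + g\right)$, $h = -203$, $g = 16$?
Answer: $\frac{644329}{49680} \approx 12.97$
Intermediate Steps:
$U = 270$ ($U = - 3 \cdot 15 \left(-22 + 16\right) = - 3 \cdot 15 \left(-6\right) = \left(-3\right) \left(-90\right) = 270$)
$\frac{h}{-1840} + \frac{3472}{U} = - \frac{203}{-1840} + \frac{3472}{270} = \left(-203\right) \left(- \frac{1}{1840}\right) + 3472 \cdot \frac{1}{270} = \frac{203}{1840} + \frac{1736}{135} = \frac{644329}{49680}$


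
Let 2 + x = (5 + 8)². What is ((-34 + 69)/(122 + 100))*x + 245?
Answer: 60235/222 ≈ 271.33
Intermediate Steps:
x = 167 (x = -2 + (5 + 8)² = -2 + 13² = -2 + 169 = 167)
((-34 + 69)/(122 + 100))*x + 245 = ((-34 + 69)/(122 + 100))*167 + 245 = (35/222)*167 + 245 = 5845/222 + 245 = 60235/222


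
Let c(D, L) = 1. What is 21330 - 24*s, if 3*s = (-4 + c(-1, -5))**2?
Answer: 21258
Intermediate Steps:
s = 3 (s = (-4 + 1)**2/3 = (1/3)*(-3)**2 = (1/3)*9 = 3)
21330 - 24*s = 21330 - 24*3 = 21330 - 1*72 = 21330 - 72 = 21258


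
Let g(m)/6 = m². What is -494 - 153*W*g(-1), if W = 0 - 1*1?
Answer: 424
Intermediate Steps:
W = -1 (W = 0 - 1 = -1)
g(m) = 6*m²
-494 - 153*W*g(-1) = -494 - (-153)*6*(-1)² = -494 - (-153)*6*1 = -494 - (-153)*6 = -494 - 153*(-6) = -494 + 918 = 424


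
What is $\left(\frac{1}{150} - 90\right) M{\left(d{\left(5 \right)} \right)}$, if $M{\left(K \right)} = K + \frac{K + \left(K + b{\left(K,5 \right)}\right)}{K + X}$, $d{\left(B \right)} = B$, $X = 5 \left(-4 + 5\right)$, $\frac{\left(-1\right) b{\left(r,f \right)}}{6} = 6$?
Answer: $- \frac{26998}{125} \approx -215.98$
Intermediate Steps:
$b{\left(r,f \right)} = -36$ ($b{\left(r,f \right)} = \left(-6\right) 6 = -36$)
$X = 5$ ($X = 5 \cdot 1 = 5$)
$M{\left(K \right)} = K + \frac{-36 + 2 K}{5 + K}$ ($M{\left(K \right)} = K + \frac{K + \left(K - 36\right)}{K + 5} = K + \frac{K + \left(-36 + K\right)}{5 + K} = K + \frac{-36 + 2 K}{5 + K}$)
$\left(\frac{1}{150} - 90\right) M{\left(d{\left(5 \right)} \right)} = \left(\frac{1}{150} - 90\right) \frac{-36 + 5^{2} + 7 \cdot 5}{5 + 5} = \left(\frac{1}{150} - 90\right) \frac{-36 + 25 + 35}{10} = - \frac{13499 \cdot \frac{1}{10} \cdot 24}{150} = \left(- \frac{13499}{150}\right) \frac{12}{5} = - \frac{26998}{125}$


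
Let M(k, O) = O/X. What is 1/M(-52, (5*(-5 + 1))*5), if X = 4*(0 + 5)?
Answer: -1/5 ≈ -0.20000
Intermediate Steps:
X = 20 (X = 4*5 = 20)
M(k, O) = O/20
1/M(-52, (5*(-5 + 1))*5) = 1/(((5*(-5 + 1))*5)/20) = 1/(((5*(-4))*5)/20) = 1/((-20*5)/20) = 1/((1/20)*(-100)) = 1/(-5) = -1/5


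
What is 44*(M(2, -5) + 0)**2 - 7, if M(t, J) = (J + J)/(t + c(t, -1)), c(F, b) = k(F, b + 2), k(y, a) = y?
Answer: 268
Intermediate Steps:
c(F, b) = F
M(t, J) = J/t (M(t, J) = (J + J)/(t + t) = (2*J)/((2*t)) = (2*J)*(1/(2*t)) = J/t)
44*(M(2, -5) + 0)**2 - 7 = 44*(-5/2 + 0)**2 - 7 = 44*(-5/2)**2 - 7 = 44*(25/4) - 7 = 275 - 7 = 268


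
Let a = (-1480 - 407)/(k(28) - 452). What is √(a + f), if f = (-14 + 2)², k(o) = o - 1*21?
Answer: √29355315/445 ≈ 12.175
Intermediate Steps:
k(o) = -21 + o (k(o) = o - 21 = -21 + o)
a = 1887/445 (a = (-1480 - 407)/((-21 + 28) - 452) = -1887/(7 - 452) = -1887/(-445) = -1887*(-1/445) = 1887/445 ≈ 4.2404)
f = 144 (f = (-12)² = 144)
√(a + f) = √(1887/445 + 144) = √(65967/445) = √29355315/445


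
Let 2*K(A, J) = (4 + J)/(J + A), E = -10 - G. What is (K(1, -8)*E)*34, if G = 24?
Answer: -2312/7 ≈ -330.29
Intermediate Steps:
E = -34 (E = -10 - 1*24 = -10 - 24 = -34)
K(A, J) = (4 + J)/(2*(A + J)) (K(A, J) = ((4 + J)/(J + A))/2 = ((4 + J)/(A + J))/2 = (4 + J)/(2*(A + J)))
(K(1, -8)*E)*34 = (((2 + (1/2)*(-8))/(1 - 8))*(-34))*34 = (((2 - 4)/(-7))*(-34))*34 = (-1/7*(-2)*(-34))*34 = ((2/7)*(-34))*34 = -68/7*34 = -2312/7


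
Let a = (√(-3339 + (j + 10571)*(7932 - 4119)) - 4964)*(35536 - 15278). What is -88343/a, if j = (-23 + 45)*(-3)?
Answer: -109633663/78048654985 - 88343*√40052226/312194619940 ≈ -0.0031955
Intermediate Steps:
j = -66 (j = 22*(-3) = -66)
a = -100560712 + 20258*√40052226 (a = (√(-3339 + (-66 + 10571)*(7932 - 4119)) - 4964)*(35536 - 15278) = (√(-3339 + 10505*3813) - 4964)*20258 = (√(-3339 + 40055565) - 4964)*20258 = (√40052226 - 4964)*20258 = (-4964 + √40052226)*20258 = -100560712 + 20258*√40052226 ≈ 2.7646e+7)
-88343/a = -88343/(-100560712 + 20258*√40052226)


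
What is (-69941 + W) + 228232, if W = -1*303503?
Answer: -145212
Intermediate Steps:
W = -303503
(-69941 + W) + 228232 = (-69941 - 303503) + 228232 = -373444 + 228232 = -145212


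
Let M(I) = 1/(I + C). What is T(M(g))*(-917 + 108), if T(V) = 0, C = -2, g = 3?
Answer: 0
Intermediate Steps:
M(I) = 1/(-2 + I) (M(I) = 1/(I - 2) = 1/(-2 + I))
T(M(g))*(-917 + 108) = 0*(-917 + 108) = 0*(-809) = 0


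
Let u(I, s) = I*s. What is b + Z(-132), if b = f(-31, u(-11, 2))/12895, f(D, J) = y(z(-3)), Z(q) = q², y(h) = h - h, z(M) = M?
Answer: 17424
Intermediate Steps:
y(h) = 0
f(D, J) = 0
b = 0 (b = 0/12895 = 0*(1/12895) = 0)
b + Z(-132) = 0 + (-132)² = 0 + 17424 = 17424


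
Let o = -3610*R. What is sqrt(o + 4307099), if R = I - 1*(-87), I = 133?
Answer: sqrt(3512899) ≈ 1874.3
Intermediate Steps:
R = 220 (R = 133 - 1*(-87) = 133 + 87 = 220)
o = -794200 (o = -3610*220 = -794200)
sqrt(o + 4307099) = sqrt(-794200 + 4307099) = sqrt(3512899)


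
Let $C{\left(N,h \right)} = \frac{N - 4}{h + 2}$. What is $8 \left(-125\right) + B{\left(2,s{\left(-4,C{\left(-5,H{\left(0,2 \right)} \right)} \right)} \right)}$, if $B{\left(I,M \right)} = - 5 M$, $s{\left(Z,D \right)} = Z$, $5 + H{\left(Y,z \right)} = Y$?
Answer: $-980$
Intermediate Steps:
$H{\left(Y,z \right)} = -5 + Y$
$C{\left(N,h \right)} = \frac{-4 + N}{2 + h}$
$8 \left(-125\right) + B{\left(2,s{\left(-4,C{\left(-5,H{\left(0,2 \right)} \right)} \right)} \right)} = 8 \left(-125\right) - -20 = -1000 + 20 = -980$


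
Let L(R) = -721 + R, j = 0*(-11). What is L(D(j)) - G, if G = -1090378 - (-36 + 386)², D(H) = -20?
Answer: 1212137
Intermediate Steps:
j = 0
G = -1212878 (G = -1090378 - 1*350² = -1090378 - 1*122500 = -1090378 - 122500 = -1212878)
L(D(j)) - G = (-721 - 20) - 1*(-1212878) = -741 + 1212878 = 1212137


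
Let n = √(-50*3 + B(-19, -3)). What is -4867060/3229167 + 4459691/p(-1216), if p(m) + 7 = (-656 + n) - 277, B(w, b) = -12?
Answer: -398274209106850/83935737831 - 40137219*I*√2/883762 ≈ -4745.0 - 64.228*I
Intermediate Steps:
n = 9*I*√2 (n = √(-50*3 - 12) = √(-150 - 12) = √(-162) = 9*I*√2 ≈ 12.728*I)
p(m) = -940 + 9*I*√2 (p(m) = -7 + ((-656 + 9*I*√2) - 277) = -7 + (-933 + 9*I*√2) = -940 + 9*I*√2)
-4867060/3229167 + 4459691/p(-1216) = -4867060/3229167 + 4459691/(-940 + 9*I*√2)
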